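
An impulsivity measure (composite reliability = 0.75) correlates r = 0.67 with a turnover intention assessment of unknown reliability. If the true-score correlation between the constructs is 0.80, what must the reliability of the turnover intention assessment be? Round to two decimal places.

r_true = r_obs / √(r_xx · r_yy) ⇒ 0.80 = 0.67 / √(0.75 · r_yy).
√(0.75 · r_yy) = 0.67 / 0.80 = 0.8375; 0.75 · r_yy = 0.7014; r_yy = 0.7014 / 0.75 ≈ 0.94.

0.94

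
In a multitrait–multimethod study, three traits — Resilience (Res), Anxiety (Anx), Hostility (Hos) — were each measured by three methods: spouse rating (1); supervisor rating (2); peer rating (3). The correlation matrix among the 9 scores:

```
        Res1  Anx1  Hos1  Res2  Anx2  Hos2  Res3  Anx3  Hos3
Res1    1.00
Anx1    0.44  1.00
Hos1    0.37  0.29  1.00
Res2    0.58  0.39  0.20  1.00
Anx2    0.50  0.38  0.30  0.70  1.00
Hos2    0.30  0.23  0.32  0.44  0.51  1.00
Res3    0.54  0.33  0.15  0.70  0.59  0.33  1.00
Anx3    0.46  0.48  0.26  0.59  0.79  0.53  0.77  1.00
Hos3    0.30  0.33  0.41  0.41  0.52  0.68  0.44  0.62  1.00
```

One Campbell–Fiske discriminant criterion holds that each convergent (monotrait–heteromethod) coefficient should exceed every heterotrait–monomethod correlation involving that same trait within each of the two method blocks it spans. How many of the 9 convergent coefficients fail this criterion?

Each convergent coefficient versus the relevant comparison correlations:
Res (methods 1·2): 0.58 vs {0.44, 0.70, 0.37, 0.44} → fail.
Res (methods 1·3): 0.54 vs {0.44, 0.77, 0.37, 0.44} → fail.
Res (methods 2·3): 0.70 vs {0.70, 0.77, 0.44, 0.44} → fail.
Anx (methods 1·2): 0.38 vs {0.44, 0.70, 0.29, 0.51} → fail.
Anx (methods 1·3): 0.48 vs {0.44, 0.77, 0.29, 0.62} → fail.
Anx (methods 2·3): 0.79 vs {0.70, 0.77, 0.51, 0.62} → pass.
Hos (methods 1·2): 0.32 vs {0.37, 0.44, 0.29, 0.51} → fail.
Hos (methods 1·3): 0.41 vs {0.37, 0.44, 0.29, 0.62} → fail.
Hos (methods 2·3): 0.68 vs {0.44, 0.44, 0.51, 0.62} → pass.
7 of 9 fail.

7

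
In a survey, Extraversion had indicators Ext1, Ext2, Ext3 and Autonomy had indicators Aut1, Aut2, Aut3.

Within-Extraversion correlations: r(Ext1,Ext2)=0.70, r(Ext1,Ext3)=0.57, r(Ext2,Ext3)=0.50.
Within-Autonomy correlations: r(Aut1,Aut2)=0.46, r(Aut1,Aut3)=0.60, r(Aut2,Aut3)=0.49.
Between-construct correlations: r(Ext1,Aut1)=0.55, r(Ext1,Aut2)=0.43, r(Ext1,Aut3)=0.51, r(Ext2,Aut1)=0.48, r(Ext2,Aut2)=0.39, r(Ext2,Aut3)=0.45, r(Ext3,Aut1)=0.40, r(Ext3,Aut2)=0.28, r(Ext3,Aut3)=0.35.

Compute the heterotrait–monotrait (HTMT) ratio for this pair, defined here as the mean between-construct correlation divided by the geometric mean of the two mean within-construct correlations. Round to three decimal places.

Mean heterotrait r = 3.84/9 = 0.4267.
Mean within-Ext = 1.77/3 = 0.5900; mean within-Aut = 1.55/3 = 0.5167.
Geometric mean = √(0.5900 × 0.5167) = 0.5521.
HTMT = 0.4267 / 0.5521 = 0.773.

0.773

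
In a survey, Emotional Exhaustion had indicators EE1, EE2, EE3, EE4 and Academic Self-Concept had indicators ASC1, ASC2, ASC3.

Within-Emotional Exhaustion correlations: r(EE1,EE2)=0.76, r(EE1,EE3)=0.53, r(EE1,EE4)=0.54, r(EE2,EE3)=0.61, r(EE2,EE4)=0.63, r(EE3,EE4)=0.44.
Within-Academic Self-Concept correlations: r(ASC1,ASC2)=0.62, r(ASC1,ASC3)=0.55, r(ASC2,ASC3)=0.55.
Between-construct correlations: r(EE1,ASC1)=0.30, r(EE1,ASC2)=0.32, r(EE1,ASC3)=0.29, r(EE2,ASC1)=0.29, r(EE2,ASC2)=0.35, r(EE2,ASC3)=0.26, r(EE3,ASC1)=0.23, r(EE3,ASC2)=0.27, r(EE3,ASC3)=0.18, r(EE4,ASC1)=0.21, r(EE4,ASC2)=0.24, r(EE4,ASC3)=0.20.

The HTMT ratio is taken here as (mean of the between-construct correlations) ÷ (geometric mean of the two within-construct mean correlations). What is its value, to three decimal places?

Mean heterotrait r = 3.14/12 = 0.2617.
Mean within-EE = 3.51/6 = 0.5850; mean within-ASC = 1.72/3 = 0.5733.
Geometric mean = √(0.5850 × 0.5733) = 0.5791.
HTMT = 0.2617 / 0.5791 = 0.452.

0.452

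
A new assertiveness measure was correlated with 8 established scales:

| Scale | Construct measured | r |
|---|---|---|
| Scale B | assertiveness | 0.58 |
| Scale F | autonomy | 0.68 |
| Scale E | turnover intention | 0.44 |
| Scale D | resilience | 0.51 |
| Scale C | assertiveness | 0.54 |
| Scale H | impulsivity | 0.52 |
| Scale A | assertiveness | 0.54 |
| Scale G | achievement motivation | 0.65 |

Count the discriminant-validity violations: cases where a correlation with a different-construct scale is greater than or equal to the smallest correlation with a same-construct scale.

Convergent (same construct = assertiveness): Scale B, Scale C, Scale A.
Smallest convergent = 0.54. Discriminant values: 0.68, 0.44, 0.51, 0.52, 0.65; count ≥ 0.54 → 2.

2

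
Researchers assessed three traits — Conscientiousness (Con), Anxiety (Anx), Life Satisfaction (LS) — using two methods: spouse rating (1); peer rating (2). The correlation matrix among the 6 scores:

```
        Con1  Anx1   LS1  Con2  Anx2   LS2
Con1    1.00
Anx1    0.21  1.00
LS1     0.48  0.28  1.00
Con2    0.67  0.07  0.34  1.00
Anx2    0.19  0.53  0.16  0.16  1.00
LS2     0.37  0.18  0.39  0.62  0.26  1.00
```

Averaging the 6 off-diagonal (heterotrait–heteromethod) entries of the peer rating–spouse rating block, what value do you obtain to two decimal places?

HTHM values (method 2 × method 1): 0.07, 0.34, 0.19, 0.16, 0.37, 0.18; mean = 1.31/6 = 0.22.

0.22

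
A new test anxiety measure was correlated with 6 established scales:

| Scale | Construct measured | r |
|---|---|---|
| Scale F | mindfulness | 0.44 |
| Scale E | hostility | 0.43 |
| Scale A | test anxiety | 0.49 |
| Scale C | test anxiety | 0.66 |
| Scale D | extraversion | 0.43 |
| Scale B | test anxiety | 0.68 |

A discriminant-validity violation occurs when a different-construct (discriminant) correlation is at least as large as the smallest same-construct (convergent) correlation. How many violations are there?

0

Convergent (same construct = test anxiety): Scale A, Scale C, Scale B.
Smallest convergent = 0.49. Discriminant values: 0.44, 0.43, 0.43; count ≥ 0.49 → 0.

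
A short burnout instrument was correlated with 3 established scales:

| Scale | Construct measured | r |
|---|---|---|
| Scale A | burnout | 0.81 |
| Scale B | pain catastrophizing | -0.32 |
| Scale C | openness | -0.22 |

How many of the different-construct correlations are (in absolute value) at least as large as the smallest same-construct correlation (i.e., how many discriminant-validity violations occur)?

0

Convergent (same construct = burnout): Scale A.
Smallest convergent = 0.81. Discriminant |r|: 0.32, 0.22; count ≥ 0.81 → 0.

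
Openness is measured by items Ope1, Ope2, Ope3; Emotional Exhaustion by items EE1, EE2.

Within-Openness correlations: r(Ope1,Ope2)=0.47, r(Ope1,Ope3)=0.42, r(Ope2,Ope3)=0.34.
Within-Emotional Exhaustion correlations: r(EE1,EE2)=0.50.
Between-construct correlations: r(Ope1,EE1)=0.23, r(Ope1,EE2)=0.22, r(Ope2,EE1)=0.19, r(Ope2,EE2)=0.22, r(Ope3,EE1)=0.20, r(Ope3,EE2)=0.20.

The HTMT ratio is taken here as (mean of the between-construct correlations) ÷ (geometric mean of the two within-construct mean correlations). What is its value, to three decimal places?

Between-construct mean = 1.26/6 = 0.2100.
Mean within-Ope = 1.23/3 = 0.4100; mean within-EE = 0.50/1 = 0.5000.
Geometric mean = √(0.4100 × 0.5000) = 0.4528.
HTMT = 0.2100 / 0.4528 = 0.464.

0.464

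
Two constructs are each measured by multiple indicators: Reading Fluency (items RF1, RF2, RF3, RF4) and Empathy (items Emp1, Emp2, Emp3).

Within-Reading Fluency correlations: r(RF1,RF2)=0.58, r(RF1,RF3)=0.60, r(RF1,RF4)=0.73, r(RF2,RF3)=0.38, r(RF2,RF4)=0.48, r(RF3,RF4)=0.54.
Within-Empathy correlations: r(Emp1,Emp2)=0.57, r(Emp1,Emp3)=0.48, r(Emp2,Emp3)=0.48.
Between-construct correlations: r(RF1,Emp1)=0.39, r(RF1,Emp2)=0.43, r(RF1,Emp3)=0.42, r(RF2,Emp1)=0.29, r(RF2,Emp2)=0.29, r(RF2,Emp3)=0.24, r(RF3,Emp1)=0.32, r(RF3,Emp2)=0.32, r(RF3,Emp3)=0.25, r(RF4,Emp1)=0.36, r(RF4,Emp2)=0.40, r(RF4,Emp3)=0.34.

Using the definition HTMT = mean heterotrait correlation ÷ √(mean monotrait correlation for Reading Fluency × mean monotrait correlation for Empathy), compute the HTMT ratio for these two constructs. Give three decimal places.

Mean heterotrait r = 4.05/12 = 0.3375.
Mean within-RF = 3.31/6 = 0.5517; mean within-Emp = 1.53/3 = 0.5100.
Geometric mean = √(0.5517 × 0.5100) = 0.5304.
HTMT = 0.3375 / 0.5304 = 0.636.

0.636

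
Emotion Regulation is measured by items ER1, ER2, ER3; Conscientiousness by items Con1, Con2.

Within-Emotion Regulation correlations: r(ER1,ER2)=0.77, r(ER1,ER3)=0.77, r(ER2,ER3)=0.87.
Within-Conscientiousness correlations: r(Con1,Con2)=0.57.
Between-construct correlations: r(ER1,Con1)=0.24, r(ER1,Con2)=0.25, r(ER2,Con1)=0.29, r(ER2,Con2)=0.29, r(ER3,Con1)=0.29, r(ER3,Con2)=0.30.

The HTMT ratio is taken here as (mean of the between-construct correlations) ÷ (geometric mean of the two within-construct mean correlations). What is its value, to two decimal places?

0.41

Between-construct mean = 1.66/6 = 0.2767.
Mean within-ER = 2.41/3 = 0.8033; mean within-Con = 0.57/1 = 0.5700.
Geometric mean = √(0.8033 × 0.5700) = 0.6767.
HTMT = 0.2767 / 0.6767 = 0.41.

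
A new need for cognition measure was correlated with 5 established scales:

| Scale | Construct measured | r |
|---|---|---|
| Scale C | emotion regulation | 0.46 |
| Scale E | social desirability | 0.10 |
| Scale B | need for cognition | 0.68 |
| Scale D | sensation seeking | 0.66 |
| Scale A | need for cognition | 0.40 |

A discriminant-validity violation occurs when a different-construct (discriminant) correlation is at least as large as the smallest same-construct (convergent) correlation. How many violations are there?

2

Convergent (same construct = need for cognition): Scale B, Scale A.
Smallest convergent = 0.40. Discriminant values: 0.46, 0.10, 0.66; count ≥ 0.40 → 2.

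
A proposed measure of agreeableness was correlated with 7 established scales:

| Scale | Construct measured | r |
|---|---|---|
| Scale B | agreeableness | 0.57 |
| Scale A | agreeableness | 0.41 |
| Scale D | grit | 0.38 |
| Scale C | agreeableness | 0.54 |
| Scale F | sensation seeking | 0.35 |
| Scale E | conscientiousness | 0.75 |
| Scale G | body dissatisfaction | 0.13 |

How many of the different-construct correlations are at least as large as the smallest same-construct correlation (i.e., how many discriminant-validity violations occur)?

1

Convergent (same construct = agreeableness): Scale B, Scale A, Scale C.
Smallest convergent = 0.41. Discriminant values: 0.38, 0.35, 0.75, 0.13; count ≥ 0.41 → 1.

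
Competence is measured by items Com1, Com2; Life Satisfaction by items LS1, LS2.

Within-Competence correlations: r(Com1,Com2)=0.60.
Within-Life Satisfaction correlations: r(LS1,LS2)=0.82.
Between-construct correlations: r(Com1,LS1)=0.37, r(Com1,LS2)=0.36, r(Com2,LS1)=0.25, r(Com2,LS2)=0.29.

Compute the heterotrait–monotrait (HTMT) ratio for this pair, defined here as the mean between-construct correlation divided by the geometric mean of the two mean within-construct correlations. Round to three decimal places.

Between-construct mean = 1.27/4 = 0.3175.
Mean within-Com = 0.60/1 = 0.6000; mean within-LS = 0.82/1 = 0.8200.
Geometric mean = √(0.6000 × 0.8200) = 0.7014.
HTMT = 0.3175 / 0.7014 = 0.453.

0.453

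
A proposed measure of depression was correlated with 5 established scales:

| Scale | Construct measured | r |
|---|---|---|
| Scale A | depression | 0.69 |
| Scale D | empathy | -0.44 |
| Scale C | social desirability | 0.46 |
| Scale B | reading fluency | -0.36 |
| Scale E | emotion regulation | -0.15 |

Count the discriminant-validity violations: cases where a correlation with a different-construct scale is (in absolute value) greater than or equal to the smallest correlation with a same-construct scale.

Convergent (same construct = depression): Scale A.
Smallest convergent = 0.69. Discriminant |r|: 0.44, 0.46, 0.36, 0.15; count ≥ 0.69 → 0.

0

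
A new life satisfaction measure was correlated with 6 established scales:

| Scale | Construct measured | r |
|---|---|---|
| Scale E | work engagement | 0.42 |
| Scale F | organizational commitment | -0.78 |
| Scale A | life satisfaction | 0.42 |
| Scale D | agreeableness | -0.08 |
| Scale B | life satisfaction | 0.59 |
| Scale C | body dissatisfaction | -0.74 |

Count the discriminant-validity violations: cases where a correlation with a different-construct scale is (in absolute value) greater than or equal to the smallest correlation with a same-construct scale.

3

Convergent (same construct = life satisfaction): Scale A, Scale B.
Smallest convergent = 0.42. Discriminant |r|: 0.42, 0.78, 0.08, 0.74; count ≥ 0.42 → 3.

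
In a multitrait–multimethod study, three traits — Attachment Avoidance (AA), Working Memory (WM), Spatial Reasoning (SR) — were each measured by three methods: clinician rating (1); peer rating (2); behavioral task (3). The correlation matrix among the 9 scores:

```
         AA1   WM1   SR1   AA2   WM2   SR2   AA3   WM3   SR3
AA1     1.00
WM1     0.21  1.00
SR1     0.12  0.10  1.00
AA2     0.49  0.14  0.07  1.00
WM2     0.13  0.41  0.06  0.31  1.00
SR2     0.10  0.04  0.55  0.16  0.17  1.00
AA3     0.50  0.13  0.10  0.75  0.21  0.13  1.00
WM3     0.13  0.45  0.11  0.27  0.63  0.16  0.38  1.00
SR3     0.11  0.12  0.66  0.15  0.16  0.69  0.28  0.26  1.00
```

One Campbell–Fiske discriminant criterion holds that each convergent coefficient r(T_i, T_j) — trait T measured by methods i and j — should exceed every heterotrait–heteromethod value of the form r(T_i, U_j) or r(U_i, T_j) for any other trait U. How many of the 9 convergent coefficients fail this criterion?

Convergent coefficients and their comparison sets:
AA (methods 1·2): 0.49 vs {0.13, 0.14, 0.10, 0.07} → pass.
AA (methods 1·3): 0.50 vs {0.13, 0.13, 0.11, 0.10} → pass.
AA (methods 2·3): 0.75 vs {0.27, 0.21, 0.15, 0.13} → pass.
WM (methods 1·2): 0.41 vs {0.14, 0.13, 0.04, 0.06} → pass.
WM (methods 1·3): 0.45 vs {0.13, 0.13, 0.12, 0.11} → pass.
WM (methods 2·3): 0.63 vs {0.21, 0.27, 0.16, 0.16} → pass.
SR (methods 1·2): 0.55 vs {0.07, 0.10, 0.06, 0.04} → pass.
SR (methods 1·3): 0.66 vs {0.10, 0.11, 0.11, 0.12} → pass.
SR (methods 2·3): 0.69 vs {0.13, 0.15, 0.16, 0.16} → pass.
0 of 9 fail.

0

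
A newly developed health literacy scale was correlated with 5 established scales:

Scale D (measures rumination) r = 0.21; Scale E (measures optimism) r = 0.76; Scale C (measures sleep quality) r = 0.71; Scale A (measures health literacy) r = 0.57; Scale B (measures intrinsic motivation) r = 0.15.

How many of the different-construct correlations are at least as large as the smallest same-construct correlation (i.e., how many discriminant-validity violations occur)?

Convergent (same construct = health literacy): Scale A.
Smallest convergent = 0.57. Discriminant values: 0.21, 0.76, 0.71, 0.15; count ≥ 0.57 → 2.

2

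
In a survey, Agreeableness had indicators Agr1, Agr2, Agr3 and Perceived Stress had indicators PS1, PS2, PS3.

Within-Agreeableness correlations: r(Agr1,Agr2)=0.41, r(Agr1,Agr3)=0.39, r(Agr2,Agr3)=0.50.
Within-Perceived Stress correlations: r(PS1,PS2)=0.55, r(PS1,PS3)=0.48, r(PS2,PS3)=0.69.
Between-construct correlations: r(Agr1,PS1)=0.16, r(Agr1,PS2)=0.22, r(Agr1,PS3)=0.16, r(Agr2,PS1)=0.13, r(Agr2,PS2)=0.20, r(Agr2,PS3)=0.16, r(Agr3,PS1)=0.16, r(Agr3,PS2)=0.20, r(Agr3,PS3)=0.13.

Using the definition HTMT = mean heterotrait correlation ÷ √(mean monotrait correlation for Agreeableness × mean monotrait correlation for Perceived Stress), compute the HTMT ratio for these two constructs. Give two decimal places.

Mean heterotrait r = 1.52/9 = 0.1689.
Mean within-Agr = 1.30/3 = 0.4333; mean within-PS = 1.72/3 = 0.5733.
Geometric mean = √(0.4333 × 0.5733) = 0.4984.
HTMT = 0.1689 / 0.4984 = 0.34.

0.34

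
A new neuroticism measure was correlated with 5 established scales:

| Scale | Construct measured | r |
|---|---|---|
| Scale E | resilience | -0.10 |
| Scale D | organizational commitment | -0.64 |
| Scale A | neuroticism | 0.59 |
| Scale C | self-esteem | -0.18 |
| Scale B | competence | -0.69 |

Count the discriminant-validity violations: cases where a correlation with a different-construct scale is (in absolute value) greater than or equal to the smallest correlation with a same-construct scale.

2

Convergent (same construct = neuroticism): Scale A.
Smallest convergent = 0.59. Discriminant |r|: 0.10, 0.64, 0.18, 0.69; count ≥ 0.59 → 2.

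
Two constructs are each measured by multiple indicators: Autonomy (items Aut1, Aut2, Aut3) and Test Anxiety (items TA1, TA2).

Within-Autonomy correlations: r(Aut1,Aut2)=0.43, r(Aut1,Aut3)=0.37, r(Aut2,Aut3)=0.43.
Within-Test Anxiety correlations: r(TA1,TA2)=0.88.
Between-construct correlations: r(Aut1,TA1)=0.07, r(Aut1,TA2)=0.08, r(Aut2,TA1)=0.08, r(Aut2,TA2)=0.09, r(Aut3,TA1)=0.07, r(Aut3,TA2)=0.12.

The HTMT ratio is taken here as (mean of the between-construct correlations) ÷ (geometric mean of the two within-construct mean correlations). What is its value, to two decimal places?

0.14

Mean heterotrait r = 0.51/6 = 0.0850.
Mean within-Aut = 1.23/3 = 0.4100; mean within-TA = 0.88/1 = 0.8800.
Geometric mean = √(0.4100 × 0.8800) = 0.6007.
HTMT = 0.0850 / 0.6007 = 0.14.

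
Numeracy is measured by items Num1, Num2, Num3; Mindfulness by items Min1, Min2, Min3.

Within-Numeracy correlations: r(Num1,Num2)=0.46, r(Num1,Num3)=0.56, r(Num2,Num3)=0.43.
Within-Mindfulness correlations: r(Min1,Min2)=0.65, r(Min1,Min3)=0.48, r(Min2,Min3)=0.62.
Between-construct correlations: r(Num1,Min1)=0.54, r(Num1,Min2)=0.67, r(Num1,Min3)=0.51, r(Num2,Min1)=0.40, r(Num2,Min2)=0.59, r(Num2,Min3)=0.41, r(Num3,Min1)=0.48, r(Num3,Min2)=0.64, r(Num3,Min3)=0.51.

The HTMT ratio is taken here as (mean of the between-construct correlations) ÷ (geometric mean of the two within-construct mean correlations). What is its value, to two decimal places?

0.99

Mean heterotrait r = 4.75/9 = 0.5278.
Mean within-Num = 1.45/3 = 0.4833; mean within-Min = 1.75/3 = 0.5833.
Geometric mean = √(0.4833 × 0.5833) = 0.5310.
HTMT = 0.5278 / 0.5310 = 0.99.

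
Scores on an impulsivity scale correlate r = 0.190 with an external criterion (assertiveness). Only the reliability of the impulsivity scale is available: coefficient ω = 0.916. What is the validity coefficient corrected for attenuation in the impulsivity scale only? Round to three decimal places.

Single correction: r_c = r_obs / √r_xx = 0.190 / √0.916 = 0.190 / 0.9571 ≈ 0.199.

0.199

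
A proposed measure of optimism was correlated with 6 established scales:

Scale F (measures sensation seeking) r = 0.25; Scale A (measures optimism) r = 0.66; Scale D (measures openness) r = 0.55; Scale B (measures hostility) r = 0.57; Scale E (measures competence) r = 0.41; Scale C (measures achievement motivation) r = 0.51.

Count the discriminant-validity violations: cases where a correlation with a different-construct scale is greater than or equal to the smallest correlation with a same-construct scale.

0

Convergent (same construct = optimism): Scale A.
Smallest convergent = 0.66. Discriminant values: 0.25, 0.55, 0.57, 0.41, 0.51; count ≥ 0.66 → 0.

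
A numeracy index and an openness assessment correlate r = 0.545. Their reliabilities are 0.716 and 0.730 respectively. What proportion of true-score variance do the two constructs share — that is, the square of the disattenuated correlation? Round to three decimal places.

Disattenuated r = 0.545 / √(0.716 × 0.730) = 0.545 / 0.7230 = 0.7538.
Shared true-score variance = 0.7538² = 0.5682 ≈ 0.568.

0.568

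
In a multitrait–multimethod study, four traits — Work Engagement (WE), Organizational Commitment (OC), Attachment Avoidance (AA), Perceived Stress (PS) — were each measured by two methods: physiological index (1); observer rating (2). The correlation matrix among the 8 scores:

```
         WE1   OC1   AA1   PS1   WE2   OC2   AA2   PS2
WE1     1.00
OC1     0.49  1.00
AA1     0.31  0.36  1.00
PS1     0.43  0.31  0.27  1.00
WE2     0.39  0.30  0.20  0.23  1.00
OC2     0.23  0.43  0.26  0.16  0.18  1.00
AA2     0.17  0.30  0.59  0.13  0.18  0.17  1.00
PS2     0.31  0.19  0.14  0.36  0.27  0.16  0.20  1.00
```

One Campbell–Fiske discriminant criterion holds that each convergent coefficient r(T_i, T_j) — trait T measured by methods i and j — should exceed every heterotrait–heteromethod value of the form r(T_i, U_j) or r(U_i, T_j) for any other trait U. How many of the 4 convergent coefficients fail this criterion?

0

Convergent coefficients and their comparison sets:
WE (methods 1·2): 0.39 vs {0.23, 0.30, 0.17, 0.20, 0.31, 0.23} → pass.
OC (methods 1·2): 0.43 vs {0.30, 0.23, 0.30, 0.26, 0.19, 0.16} → pass.
AA (methods 1·2): 0.59 vs {0.20, 0.17, 0.26, 0.30, 0.14, 0.13} → pass.
PS (methods 1·2): 0.36 vs {0.23, 0.31, 0.16, 0.19, 0.13, 0.14} → pass.
0 of 4 fail.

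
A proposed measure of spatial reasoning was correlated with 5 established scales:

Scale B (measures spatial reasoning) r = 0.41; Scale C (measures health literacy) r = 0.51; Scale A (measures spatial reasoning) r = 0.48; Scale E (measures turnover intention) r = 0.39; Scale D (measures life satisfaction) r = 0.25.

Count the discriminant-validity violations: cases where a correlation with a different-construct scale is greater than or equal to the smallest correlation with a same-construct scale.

Convergent (same construct = spatial reasoning): Scale B, Scale A.
Smallest convergent = 0.41. Discriminant values: 0.51, 0.39, 0.25; count ≥ 0.41 → 1.

1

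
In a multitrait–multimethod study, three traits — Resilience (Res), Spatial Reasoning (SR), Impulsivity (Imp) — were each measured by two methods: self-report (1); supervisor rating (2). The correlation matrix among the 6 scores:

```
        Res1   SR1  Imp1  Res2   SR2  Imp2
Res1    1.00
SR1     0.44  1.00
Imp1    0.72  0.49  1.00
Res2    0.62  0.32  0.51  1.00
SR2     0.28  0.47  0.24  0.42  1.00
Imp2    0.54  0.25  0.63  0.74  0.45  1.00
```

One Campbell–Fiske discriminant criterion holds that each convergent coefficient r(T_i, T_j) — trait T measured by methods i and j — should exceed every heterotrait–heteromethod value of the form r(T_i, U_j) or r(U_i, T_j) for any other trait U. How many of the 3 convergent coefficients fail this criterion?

Each convergent coefficient versus the relevant comparison correlations:
Res (methods 1·2): 0.62 vs {0.28, 0.32, 0.54, 0.51} → pass.
SR (methods 1·2): 0.47 vs {0.32, 0.28, 0.25, 0.24} → pass.
Imp (methods 1·2): 0.63 vs {0.51, 0.54, 0.24, 0.25} → pass.
0 of 3 fail.

0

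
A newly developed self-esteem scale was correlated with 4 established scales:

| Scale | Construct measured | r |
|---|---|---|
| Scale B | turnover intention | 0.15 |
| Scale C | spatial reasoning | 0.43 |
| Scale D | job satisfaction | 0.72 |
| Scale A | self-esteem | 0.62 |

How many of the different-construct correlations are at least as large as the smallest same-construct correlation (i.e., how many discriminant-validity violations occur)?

Convergent (same construct = self-esteem): Scale A.
Smallest convergent = 0.62. Discriminant values: 0.15, 0.43, 0.72; count ≥ 0.62 → 1.

1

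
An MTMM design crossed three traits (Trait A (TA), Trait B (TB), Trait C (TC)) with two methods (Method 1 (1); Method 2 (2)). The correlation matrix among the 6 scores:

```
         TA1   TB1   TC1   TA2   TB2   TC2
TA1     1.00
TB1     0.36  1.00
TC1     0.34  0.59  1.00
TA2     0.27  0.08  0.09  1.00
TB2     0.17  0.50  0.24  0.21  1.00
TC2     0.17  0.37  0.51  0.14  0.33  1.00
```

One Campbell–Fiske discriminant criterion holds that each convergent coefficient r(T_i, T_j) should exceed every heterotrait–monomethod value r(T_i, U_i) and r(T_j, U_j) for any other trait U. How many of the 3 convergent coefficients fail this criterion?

3

Each convergent coefficient versus the relevant comparison correlations:
TA (methods 1·2): 0.27 vs {0.36, 0.21, 0.34, 0.14} → fail.
TB (methods 1·2): 0.50 vs {0.36, 0.21, 0.59, 0.33} → fail.
TC (methods 1·2): 0.51 vs {0.34, 0.14, 0.59, 0.33} → fail.
3 of 3 fail.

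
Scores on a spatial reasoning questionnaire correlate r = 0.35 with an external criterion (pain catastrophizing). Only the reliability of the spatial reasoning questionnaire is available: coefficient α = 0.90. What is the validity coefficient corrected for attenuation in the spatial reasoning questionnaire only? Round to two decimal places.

Single correction: r_c = r_obs / √r_xx = 0.35 / √0.90 = 0.35 / 0.9487 ≈ 0.37.

0.37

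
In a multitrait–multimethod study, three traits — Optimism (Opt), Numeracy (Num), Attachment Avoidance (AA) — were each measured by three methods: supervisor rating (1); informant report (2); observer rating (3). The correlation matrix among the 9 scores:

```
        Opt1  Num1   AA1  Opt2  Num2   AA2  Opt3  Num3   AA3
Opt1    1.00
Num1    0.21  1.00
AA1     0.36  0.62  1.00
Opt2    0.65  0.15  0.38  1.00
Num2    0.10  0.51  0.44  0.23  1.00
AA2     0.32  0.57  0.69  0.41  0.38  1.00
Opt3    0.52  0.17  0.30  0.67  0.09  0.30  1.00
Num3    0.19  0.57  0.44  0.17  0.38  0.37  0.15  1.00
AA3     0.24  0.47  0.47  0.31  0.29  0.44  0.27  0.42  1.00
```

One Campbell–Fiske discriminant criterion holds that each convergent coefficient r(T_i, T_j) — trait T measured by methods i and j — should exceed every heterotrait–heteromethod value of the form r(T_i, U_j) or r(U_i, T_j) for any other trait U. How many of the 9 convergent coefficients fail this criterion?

2

Checking each validity diagonal entry against its comparison values:
Opt (methods 1·2): 0.65 vs {0.10, 0.15, 0.32, 0.38} → pass.
Opt (methods 1·3): 0.52 vs {0.19, 0.17, 0.24, 0.30} → pass.
Opt (methods 2·3): 0.67 vs {0.17, 0.09, 0.31, 0.30} → pass.
Num (methods 1·2): 0.51 vs {0.15, 0.10, 0.57, 0.44} → fail.
Num (methods 1·3): 0.57 vs {0.17, 0.19, 0.47, 0.44} → pass.
Num (methods 2·3): 0.38 vs {0.09, 0.17, 0.29, 0.37} → pass.
AA (methods 1·2): 0.69 vs {0.38, 0.32, 0.44, 0.57} → pass.
AA (methods 1·3): 0.47 vs {0.30, 0.24, 0.44, 0.47} → fail.
AA (methods 2·3): 0.44 vs {0.30, 0.31, 0.37, 0.29} → pass.
2 of 9 fail.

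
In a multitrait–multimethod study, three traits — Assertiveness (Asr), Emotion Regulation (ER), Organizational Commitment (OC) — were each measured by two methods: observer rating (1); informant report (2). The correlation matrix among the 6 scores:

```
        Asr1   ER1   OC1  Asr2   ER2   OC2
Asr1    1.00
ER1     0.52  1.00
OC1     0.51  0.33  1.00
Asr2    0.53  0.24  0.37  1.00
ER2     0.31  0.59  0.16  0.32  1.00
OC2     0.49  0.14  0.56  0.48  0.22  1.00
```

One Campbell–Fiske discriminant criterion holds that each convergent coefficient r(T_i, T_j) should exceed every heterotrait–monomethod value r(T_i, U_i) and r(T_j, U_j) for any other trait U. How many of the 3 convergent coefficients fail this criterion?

Convergent coefficients and their comparison sets:
Asr (methods 1·2): 0.53 vs {0.52, 0.32, 0.51, 0.48} → pass.
ER (methods 1·2): 0.59 vs {0.52, 0.32, 0.33, 0.22} → pass.
OC (methods 1·2): 0.56 vs {0.51, 0.48, 0.33, 0.22} → pass.
0 of 3 fail.

0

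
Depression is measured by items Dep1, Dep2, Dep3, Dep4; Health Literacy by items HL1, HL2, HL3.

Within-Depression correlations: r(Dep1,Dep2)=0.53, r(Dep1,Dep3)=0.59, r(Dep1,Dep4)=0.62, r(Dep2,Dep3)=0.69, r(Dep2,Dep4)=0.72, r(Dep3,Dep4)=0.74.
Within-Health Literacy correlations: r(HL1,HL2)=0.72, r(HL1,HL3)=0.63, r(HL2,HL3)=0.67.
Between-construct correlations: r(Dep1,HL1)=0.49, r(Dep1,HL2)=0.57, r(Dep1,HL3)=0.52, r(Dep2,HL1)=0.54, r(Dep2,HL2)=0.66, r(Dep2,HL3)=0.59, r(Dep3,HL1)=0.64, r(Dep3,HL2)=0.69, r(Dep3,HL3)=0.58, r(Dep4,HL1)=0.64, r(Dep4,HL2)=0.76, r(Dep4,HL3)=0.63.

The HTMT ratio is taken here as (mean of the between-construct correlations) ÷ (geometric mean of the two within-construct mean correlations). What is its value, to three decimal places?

Between-construct mean = 7.31/12 = 0.6092.
Mean within-Dep = 3.89/6 = 0.6483; mean within-HL = 2.02/3 = 0.6733.
Geometric mean = √(0.6483 × 0.6733) = 0.6607.
HTMT = 0.6092 / 0.6607 = 0.922.

0.922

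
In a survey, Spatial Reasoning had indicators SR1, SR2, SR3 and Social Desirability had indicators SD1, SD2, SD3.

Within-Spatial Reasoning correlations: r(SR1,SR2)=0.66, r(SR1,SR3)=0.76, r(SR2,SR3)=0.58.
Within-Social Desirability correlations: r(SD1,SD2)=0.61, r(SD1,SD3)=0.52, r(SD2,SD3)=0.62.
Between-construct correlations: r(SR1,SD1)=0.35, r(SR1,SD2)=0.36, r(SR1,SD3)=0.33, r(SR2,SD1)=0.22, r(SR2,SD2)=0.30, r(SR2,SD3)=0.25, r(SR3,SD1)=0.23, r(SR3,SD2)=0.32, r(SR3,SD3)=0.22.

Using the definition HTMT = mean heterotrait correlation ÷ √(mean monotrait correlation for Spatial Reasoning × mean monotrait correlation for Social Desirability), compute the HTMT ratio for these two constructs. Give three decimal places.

0.460

Mean between = 2.58/9 = 0.2867.
Mean within-SR = 2.00/3 = 0.6667; mean within-SD = 1.75/3 = 0.5833.
Geometric mean = √(0.6667 × 0.5833) = 0.6236.
HTMT = 0.2867 / 0.6236 = 0.460.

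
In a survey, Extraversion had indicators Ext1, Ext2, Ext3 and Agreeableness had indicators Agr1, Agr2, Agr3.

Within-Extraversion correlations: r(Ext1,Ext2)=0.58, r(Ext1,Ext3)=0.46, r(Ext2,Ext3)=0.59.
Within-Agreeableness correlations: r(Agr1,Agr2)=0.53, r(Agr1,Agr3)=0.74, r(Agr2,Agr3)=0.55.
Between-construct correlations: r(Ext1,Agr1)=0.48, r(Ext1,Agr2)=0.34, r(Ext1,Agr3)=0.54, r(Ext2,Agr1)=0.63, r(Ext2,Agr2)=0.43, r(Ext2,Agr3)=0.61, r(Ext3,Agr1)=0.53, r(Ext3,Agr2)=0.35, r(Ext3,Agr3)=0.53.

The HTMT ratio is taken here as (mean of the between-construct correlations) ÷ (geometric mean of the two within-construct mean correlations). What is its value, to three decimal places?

0.859

Between-construct mean = 4.44/9 = 0.4933.
Mean within-Ext = 1.63/3 = 0.5433; mean within-Agr = 1.82/3 = 0.6067.
Geometric mean = √(0.5433 × 0.6067) = 0.5741.
HTMT = 0.4933 / 0.5741 = 0.859.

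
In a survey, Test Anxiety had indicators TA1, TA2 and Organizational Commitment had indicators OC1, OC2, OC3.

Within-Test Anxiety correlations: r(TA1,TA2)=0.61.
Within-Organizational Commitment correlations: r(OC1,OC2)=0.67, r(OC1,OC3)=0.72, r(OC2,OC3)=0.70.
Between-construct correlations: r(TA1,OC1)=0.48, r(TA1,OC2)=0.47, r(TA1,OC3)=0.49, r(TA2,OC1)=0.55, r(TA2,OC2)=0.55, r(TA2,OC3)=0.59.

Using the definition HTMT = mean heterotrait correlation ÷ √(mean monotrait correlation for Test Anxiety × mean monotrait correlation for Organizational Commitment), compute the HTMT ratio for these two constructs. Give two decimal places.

Between-construct mean = 3.13/6 = 0.5217.
Mean within-TA = 0.61/1 = 0.6100; mean within-OC = 2.09/3 = 0.6967.
Geometric mean = √(0.6100 × 0.6967) = 0.6519.
HTMT = 0.5217 / 0.6519 = 0.80.

0.80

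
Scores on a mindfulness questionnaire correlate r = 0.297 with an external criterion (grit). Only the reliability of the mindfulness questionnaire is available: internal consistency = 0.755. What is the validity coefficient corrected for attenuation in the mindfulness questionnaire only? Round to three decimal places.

0.342

Single correction: r_c = r_obs / √r_xx = 0.297 / √0.755 = 0.297 / 0.8689 ≈ 0.342.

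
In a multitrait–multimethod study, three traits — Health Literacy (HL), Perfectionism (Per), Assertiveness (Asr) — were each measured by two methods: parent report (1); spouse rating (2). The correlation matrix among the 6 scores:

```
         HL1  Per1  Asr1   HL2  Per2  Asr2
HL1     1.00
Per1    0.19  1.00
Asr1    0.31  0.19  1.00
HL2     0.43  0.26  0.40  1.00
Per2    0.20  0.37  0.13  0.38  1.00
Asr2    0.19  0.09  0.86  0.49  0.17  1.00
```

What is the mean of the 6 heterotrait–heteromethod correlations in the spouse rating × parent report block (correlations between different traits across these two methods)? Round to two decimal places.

HTHM values (method 2 × method 1): 0.26, 0.40, 0.20, 0.13, 0.19, 0.09; mean = 1.27/6 = 0.21.

0.21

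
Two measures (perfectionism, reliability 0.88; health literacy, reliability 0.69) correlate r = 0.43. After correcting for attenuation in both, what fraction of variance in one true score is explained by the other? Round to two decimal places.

Disattenuated r = 0.43 / √(0.88 × 0.69) = 0.43 / 0.7792 = 0.5518.
Shared true-score variance = 0.5518² = 0.3045 ≈ 0.30.

0.30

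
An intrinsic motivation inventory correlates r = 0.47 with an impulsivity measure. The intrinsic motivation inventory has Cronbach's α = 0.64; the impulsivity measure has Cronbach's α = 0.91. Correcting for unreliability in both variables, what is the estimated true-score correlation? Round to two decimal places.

r_true = r_obs / √(r_xx · r_yy) = 0.47 / √(0.64 × 0.91) = 0.47 / √0.5824 = 0.47 / 0.7632 ≈ 0.62.

0.62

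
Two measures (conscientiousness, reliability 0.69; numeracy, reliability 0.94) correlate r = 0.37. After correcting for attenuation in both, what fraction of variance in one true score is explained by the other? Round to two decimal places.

0.21

Disattenuated r = 0.37 / √(0.69 × 0.94) = 0.37 / 0.8054 = 0.4594.
Shared true-score variance = 0.4594² = 0.2110 ≈ 0.21.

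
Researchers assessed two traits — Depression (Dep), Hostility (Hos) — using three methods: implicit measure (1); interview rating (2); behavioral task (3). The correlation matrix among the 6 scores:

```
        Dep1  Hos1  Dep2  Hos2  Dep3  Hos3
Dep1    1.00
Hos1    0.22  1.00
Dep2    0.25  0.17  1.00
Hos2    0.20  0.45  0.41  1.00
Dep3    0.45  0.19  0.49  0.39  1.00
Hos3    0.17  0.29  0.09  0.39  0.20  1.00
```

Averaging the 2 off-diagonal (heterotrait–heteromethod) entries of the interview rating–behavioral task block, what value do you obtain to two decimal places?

HTHM values (method 2 × method 3): 0.09, 0.39; mean = 0.48/2 = 0.24.

0.24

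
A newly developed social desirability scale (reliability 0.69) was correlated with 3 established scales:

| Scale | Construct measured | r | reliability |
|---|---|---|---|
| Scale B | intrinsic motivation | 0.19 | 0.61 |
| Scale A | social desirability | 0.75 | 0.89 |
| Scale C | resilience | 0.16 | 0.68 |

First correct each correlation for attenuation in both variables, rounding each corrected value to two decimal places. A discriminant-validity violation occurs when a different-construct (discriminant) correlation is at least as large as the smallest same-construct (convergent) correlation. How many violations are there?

0

Disattenuated r (r / √(r_scale · r_new)):
  Scale B (disc): 0.19 / √(0.61·0.69) = 0.29
  Scale A (conv): 0.75 / √(0.89·0.69) = 0.96
  Scale C (disc): 0.16 / √(0.68·0.69) = 0.23
Smallest convergent = 0.96. Discriminant values: 0.29, 0.23; count ≥ 0.96 → 0.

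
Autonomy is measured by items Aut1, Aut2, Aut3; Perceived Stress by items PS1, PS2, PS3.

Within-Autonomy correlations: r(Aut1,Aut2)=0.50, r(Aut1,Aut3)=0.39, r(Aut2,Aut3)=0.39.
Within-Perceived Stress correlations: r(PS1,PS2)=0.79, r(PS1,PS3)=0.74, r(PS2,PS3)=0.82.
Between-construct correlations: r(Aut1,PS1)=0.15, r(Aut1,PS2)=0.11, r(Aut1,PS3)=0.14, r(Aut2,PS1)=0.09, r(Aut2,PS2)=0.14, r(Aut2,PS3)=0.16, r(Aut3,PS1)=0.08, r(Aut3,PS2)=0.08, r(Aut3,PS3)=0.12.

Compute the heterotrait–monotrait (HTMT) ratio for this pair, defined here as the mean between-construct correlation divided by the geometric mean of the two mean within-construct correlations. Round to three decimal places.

Between-construct mean = 1.07/9 = 0.1189.
Mean within-Aut = 1.28/3 = 0.4267; mean within-PS = 2.35/3 = 0.7833.
Geometric mean = √(0.4267 × 0.7833) = 0.5781.
HTMT = 0.1189 / 0.5781 = 0.206.

0.206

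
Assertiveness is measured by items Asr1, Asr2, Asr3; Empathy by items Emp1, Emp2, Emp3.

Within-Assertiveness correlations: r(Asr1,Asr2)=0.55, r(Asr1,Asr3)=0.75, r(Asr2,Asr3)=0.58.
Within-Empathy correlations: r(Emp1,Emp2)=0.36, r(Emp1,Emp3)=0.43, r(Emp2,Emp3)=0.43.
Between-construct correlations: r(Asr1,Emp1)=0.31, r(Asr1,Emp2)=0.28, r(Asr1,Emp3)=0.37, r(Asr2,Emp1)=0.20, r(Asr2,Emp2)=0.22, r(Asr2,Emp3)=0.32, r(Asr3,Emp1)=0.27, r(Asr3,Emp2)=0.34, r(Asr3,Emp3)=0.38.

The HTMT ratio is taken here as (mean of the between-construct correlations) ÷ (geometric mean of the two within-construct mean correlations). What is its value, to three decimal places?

Mean between = 2.69/9 = 0.2989.
Mean within-Asr = 1.88/3 = 0.6267; mean within-Emp = 1.22/3 = 0.4067.
Geometric mean = √(0.6267 × 0.4067) = 0.5049.
HTMT = 0.2989 / 0.5049 = 0.592.

0.592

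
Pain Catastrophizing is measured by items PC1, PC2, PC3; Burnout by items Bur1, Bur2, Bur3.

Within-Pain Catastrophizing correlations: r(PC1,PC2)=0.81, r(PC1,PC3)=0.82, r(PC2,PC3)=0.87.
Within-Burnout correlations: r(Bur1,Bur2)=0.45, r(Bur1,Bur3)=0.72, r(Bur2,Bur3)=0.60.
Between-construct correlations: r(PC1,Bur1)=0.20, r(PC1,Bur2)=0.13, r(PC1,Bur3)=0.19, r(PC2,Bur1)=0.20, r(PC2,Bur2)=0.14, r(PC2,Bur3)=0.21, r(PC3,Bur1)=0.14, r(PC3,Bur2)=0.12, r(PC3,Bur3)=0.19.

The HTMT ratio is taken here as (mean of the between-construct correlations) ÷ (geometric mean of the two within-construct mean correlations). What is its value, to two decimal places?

Mean between = 1.52/9 = 0.1689.
Mean within-PC = 2.50/3 = 0.8333; mean within-Bur = 1.77/3 = 0.5900.
Geometric mean = √(0.8333 × 0.5900) = 0.7012.
HTMT = 0.1689 / 0.7012 = 0.24.

0.24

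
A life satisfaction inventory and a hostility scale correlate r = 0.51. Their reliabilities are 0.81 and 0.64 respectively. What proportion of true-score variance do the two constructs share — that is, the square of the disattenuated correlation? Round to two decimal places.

Disattenuated r = 0.51 / √(0.81 × 0.64) = 0.51 / 0.7200 = 0.7083.
Shared true-score variance = 0.7083² = 0.5017 ≈ 0.50.

0.50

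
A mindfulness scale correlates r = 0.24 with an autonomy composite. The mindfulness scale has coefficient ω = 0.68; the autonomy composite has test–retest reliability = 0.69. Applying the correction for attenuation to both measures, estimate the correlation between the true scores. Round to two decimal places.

r_true = r_obs / √(r_xx · r_yy) = 0.24 / √(0.68 × 0.69) = 0.24 / √0.4692 = 0.24 / 0.6850 ≈ 0.35.

0.35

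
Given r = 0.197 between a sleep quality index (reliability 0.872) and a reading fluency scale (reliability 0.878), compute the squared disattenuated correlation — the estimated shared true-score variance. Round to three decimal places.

Disattenuated r = 0.197 / √(0.872 × 0.878) = 0.197 / 0.8750 = 0.2251.
Shared true-score variance = 0.2251² = 0.0507 ≈ 0.051.

0.051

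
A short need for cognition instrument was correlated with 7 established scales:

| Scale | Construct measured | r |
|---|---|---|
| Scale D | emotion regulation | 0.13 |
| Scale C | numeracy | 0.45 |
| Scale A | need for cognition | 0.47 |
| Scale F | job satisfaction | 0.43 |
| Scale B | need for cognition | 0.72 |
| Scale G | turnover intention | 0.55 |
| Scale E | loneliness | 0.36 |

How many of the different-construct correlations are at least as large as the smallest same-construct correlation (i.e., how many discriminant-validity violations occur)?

1

Convergent (same construct = need for cognition): Scale A, Scale B.
Smallest convergent = 0.47. Discriminant values: 0.13, 0.45, 0.43, 0.55, 0.36; count ≥ 0.47 → 1.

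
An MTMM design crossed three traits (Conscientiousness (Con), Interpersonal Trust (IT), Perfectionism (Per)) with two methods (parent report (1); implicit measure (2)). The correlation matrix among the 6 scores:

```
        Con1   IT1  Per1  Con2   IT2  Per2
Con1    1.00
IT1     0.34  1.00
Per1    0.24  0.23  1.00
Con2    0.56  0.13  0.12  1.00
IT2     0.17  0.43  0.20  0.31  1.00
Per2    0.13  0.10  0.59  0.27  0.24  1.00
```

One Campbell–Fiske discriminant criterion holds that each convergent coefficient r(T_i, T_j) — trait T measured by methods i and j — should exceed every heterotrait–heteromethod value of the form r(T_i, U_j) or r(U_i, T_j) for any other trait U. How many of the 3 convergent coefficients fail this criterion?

Each convergent coefficient versus the relevant comparison correlations:
Con (methods 1·2): 0.56 vs {0.17, 0.13, 0.13, 0.12} → pass.
IT (methods 1·2): 0.43 vs {0.13, 0.17, 0.10, 0.20} → pass.
Per (methods 1·2): 0.59 vs {0.12, 0.13, 0.20, 0.10} → pass.
0 of 3 fail.

0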